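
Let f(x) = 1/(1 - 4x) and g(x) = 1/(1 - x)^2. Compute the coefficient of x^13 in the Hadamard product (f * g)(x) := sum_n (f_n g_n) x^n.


f has coefficients f_k = 4^k. For g = 1/(1 - x)^2 the coefficient is g_k = C(k + 1, 1) = k + 1. The Hadamard coefficient is (f * g)_k = 4^k * (k + 1).
For k = 13: 4^13 * 14 = 67108864 * 14 = 939524096.

939524096


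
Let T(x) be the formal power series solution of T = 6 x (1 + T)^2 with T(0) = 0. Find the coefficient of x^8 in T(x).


Apply the Lagrange inversion formula: if T = 6 x * phi(T) with phi(t) = (1 + t)^2, then [x^n] T = 6^n * (1/n) [t^(n-1)] phi(t)^n = 6^n * (1/n) [t^(n-1)] (1 + t)^(2n) = 6^n * (1/n) C(2n, n-1).
Using the identity C(2n, n-1) = C(2n, n) * n / (n+1), the unscaled factor equals C(2n, n) / (n+1) = C_n, the n-th Catalan number.
For n = 8: C_8 = C(16, 8) / 9 = 12870/9 = 1430.
With the 6^8 = 1679616 factor, the coefficient is 1679616 * 1430 = 2401850880.

2401850880


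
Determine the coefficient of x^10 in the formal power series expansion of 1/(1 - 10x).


The geometric series identity gives 1/(1 - c x) = sum_{k>=0} c^k x^k, so the coefficient of x^k is c^k.
Here c = 10 and k = 10.
Computing: 10^10 = 10000000000

10000000000


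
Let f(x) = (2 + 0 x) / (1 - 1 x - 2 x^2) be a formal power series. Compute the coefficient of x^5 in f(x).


Write f(x) = sum_{k>=0} a_k x^k. Multiplying both sides by 1 - 1 x - 2 x^2 gives
(1 - 1 x - 2 x^2) sum_{k>=0} a_k x^k = 2 + 0 x.
Matching coefficients:
 x^0: a_0 = 2
 x^1: a_1 - 1 a_0 = 0  =>  a_1 = 1*2 + 0 = 2
 x^k (k >= 2): a_k = 1 a_{k-1} + 2 a_{k-2}.
Iterating: a_2 = 6, a_3 = 10, a_4 = 22, a_5 = 42.
So the coefficient of x^5 is 42.

42


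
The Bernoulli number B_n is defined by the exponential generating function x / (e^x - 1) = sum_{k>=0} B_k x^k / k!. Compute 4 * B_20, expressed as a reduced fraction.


Bernoulli numbers can also be computed recursively via B_0 = 1 and sum_{j=0}^{m} C(m+1, j) B_j = 0 for m >= 1. Odd-index Bernoulli numbers vanish for k >= 3.
Computing B_20 = -174611/330, so 4 * B_20 = 4 * -174611/330 = -349222/165.

-349222/165


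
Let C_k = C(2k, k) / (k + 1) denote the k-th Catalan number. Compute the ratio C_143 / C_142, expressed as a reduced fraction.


Using C_k = (2k)! / (k! (k+1)!), the ratio C_{k+1}/C_k simplifies to
C_{k+1}/C_k = [(2k+2)! / ((k+1)! (k+2)!)] * [k! (k+1)! / (2k)!]
 = (2k+2)(2k+1) / ((k+1)(k+2)) = 2(2k+1) / (k+2).
For k = 142: 2(2*142 + 1) / (142 + 2) = 570/144 = 95/24.

95/24


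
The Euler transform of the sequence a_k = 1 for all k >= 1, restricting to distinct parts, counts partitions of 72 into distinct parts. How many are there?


Partitions of 72 into distinct parts can be computed via generating function.
Product (1+x)(1+x^2)(1+x^3)...
The coefficient of x^72 = 36352

36352


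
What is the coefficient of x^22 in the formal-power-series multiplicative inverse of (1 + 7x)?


The inverse is 1/(1 + 7x). Apply the geometric identity 1/(1 - y) = sum_{k>=0} y^k with y = -7x:
1/(1 + 7x) = sum_{k>=0} (-7)^k x^k.
So the coefficient of x^22 is (-7)^22 = 3909821048582988049.

3909821048582988049


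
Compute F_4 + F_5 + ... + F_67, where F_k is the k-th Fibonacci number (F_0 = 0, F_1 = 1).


Use the identity sum_{k=0}^{N} F_k = F_{N+2} - 1 (which follows from F_{k+2} - F_{k+1} = F_k). Then
sum_{k=4}^{67} F_k = (F_{69} - 1) - (F_{5} - 1) = F_{69} - F_{5}.
Computing: F_{69} = 117669030460994, F_{5} = 5, so
Sum = 117669030460994 - 5 = 117669030460989.

117669030460989


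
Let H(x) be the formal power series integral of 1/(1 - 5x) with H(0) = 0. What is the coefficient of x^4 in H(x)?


1/(1 - 5x) = sum_{k>=0} 5^k x^k. Integrating termwise with H(0) = 0:
H(x) = sum_{k>=0} 5^k x^(k+1) / (k+1) = sum_{m>=1} 5^(m-1) x^m / m.
For m = 4: 5^3/4 = 125/4 = 125/4.

125/4


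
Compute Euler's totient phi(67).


phi(n) counts integers in [1, n] coprime to n. Using the multiplicative formula phi(n) = n * prod_{p | n} (1 - 1/p):
67 = 67, so
phi(67) = 67 * (1 - 1/67) = 66.

66


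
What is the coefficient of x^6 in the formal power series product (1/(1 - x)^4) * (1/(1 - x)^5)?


Combine the factors: (1/(1 - x)^4) * (1/(1 - x)^5) = 1/(1 - x)^9.
Then use 1/(1 - x)^r = sum_{k>=0} C(k + r - 1, r - 1) x^k with r = 9 and k = 6:
C(14, 8) = 3003.

3003


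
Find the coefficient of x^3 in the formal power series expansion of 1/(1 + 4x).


Write 1/(1 + c x) = 1/(1 - (-c) x) and apply the geometric-series identity
1/(1 - y) = sum_{k>=0} y^k to get 1/(1 + c x) = sum_{k>=0} (-c)^k x^k.
So the coefficient of x^k is (-c)^k = (-1)^k * c^k.
Here c = 4 and k = 3:
(-4)^3 = -1 * 64 = -64

-64


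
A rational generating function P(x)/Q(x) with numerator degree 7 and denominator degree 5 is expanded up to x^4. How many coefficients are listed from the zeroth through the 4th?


Expanding up to x^4 gives the coefficients for x^0, x^1, ..., x^4.
That is 4 + 1 = 5 coefficients in total.

5


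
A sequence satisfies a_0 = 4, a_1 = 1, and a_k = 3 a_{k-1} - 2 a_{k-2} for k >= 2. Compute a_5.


The characteristic equation is t^2 - 3 t + 2 = 0, with roots r_1 = 2 and r_2 = 1 (so c_1 = r_1 + r_2, c_2 = -r_1 r_2 as required).
One can use the closed form a_n = A r_1^n + B r_2^n, but direct iteration is more reliable:
a_0 = 4, a_1 = 1, a_2 = -5, a_3 = -17, a_4 = -41, a_5 = -89.
So a_5 = -89.

-89


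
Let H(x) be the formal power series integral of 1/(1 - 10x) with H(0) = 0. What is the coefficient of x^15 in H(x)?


1/(1 - 10x) = sum_{k>=0} 10^k x^k. Integrating termwise with H(0) = 0:
H(x) = sum_{k>=0} 10^k x^(k+1) / (k+1) = sum_{m>=1} 10^(m-1) x^m / m.
For m = 15: 10^14/15 = 100000000000000/15 = 20000000000000/3.

20000000000000/3


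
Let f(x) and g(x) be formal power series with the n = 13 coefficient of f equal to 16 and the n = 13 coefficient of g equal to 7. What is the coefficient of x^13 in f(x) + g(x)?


Addition of formal power series is termwise.
The coefficient of x^13 in f + g = 16 + 7
= 23

23


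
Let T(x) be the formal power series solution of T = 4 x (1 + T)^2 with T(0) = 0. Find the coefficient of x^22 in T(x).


Apply the Lagrange inversion formula: if T = 4 x * phi(T) with phi(t) = (1 + t)^2, then [x^n] T = 4^n * (1/n) [t^(n-1)] phi(t)^n = 4^n * (1/n) [t^(n-1)] (1 + t)^(2n) = 4^n * (1/n) C(2n, n-1).
Using the identity C(2n, n-1) = C(2n, n) * n / (n+1), the unscaled factor equals C(2n, n) / (n+1) = C_n, the n-th Catalan number.
For n = 22: C_22 = C(44, 22) / 23 = 2104098963720/23 = 91482563640.
With the 4^22 = 17592186044416 factor, the coefficient is 17592186044416 * 91482563640 = 1609378279375006586634240.

1609378279375006586634240


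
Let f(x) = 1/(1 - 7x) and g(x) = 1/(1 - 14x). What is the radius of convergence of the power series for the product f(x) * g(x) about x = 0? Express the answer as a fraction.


The radius of 1/(1 - 7x) is 1/7 (nearest singularity at x = 1/7), and the radius of 1/(1 - 14x) is 1/14.
The product f(x)*g(x) = 1/((1 - 7x)(1 - 14x)) has singularities at both 1/7 and 1/14, so its radius of convergence is the distance to the nearest one:
min(1/7, 1/14) = 1/14.

1/14


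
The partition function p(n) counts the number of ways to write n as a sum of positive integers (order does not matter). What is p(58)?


Using the generating function prod_{k>=1} 1/(1-x^k), we compute p(58).
By dynamic programming over parts 1 through 58:
p(58) = 715220

715220


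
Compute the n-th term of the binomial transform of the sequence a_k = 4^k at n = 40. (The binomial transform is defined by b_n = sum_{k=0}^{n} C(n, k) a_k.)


With a_k = 4^k, b_n = sum_{k=0}^{n} C(n, k) 4^k = (1 + 4)^n by the binomial theorem.
For n = 40: (1 + 4)^40 = 5^40 = 9094947017729282379150390625.

9094947017729282379150390625


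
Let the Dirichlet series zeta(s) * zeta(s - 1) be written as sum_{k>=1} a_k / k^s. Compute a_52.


Convolution gives a_k = sum_{d | k} d * 1 = sum_{d | k} d = sigma(k), the sum of positive divisors of k.
For k = 52, the divisors are 1, 2, 4, 13, 26, 52, so
sigma(52) = 1 + 2 + 4 + 13 + 26 + 52 = 98.

98


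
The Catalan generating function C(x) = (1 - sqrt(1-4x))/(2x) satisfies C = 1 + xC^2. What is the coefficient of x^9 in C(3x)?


Substituting x -> 3x scales the n-th coefficient by 3^n, so [x^9] C(3x) = 3^9 * C_9.
C_9 = C(2*9, 9)/(10) = 48620/10 = 4862.
So 3^9 * 4862 = 19683 * 4862 = 95698746.

95698746


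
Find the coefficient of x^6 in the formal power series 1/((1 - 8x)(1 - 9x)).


By partial fractions or Cauchy convolution:
The coefficient equals sum_{k=0}^{6} 8^k * 9^(6-k).
= 2685817

2685817


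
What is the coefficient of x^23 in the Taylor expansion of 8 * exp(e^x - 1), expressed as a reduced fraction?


exp(e^x - 1) = sum_{k>=0} Bell_k x^k / k!, where Bell_k is the k-th Bell number.
So the coefficient of x^23 is 8 * Bell_23 / 23!.
Computing: Bell_23 = 44152005855084346 and 23! = 25852016738884976640000, giving
8 * 44152005855084346/25852016738884976640000 = 22076002927542173/1615751046180311040000.

22076002927542173/1615751046180311040000


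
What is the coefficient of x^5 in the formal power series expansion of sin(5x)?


The Maclaurin series is sin(t) = sum_{k>=0} (-1)^k t^(2k+1) / (2k+1)!, so substituting t = 5x, only odd powers of x are nonzero, with coefficient of x^(2k+1) equal to (-1)^k 5^(2k+1) / (2k+1)!.
Write 5 = 2*2 + 1, giving the coefficient (-1)^2 * 5^5 / 5! = 3125/120 = 625/24.

625/24


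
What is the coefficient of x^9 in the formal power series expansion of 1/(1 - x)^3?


The expansion 1/(1 - x)^r = sum_{k>=0} C(k + r - 1, r - 1) x^k follows from the multiset / negative-binomial theorem (or from repeated differentiation of the geometric series).
For r = 3 and k = 9:
C(11, 2) = 39916800 / (2 * 362880) = 55.

55


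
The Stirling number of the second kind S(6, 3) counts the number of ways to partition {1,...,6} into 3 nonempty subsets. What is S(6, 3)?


Using the explicit formula S(n,k) = (1/k!) sum_{j=0}^{k} (-1)^(k-j) C(k,j) j^n:
S(6, 3) = 90
Equivalently, S(n,k) is n! times the coefficient of x^n in the EGF (e^x - 1)^k / k!.

90


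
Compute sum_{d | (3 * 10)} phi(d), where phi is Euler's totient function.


First, 3 * 10 = 30. One classical identity is sum_{d | n} phi(d) = n (each k in [1, n] has a unique gcd with n, and among the k's with gcd(k, n) = n/d there are phi(d) of them). So the sum equals 30. We also verify directly:
Divisors of 30: 1, 2, 3, 5, 6, 10, 15, 30.
phi values: 1, 1, 2, 4, 2, 4, 8, 8.
Sum = 30.

30


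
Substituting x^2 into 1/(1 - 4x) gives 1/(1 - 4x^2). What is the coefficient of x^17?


Since 1/(1 - 4x^2) only has even powers of x,
the coefficient of x^17 (odd) is 0.

0


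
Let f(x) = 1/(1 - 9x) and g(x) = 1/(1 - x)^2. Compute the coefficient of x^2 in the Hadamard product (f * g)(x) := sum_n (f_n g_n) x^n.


f has coefficients f_k = 9^k. For g = 1/(1 - x)^2 the coefficient is g_k = C(k + 1, 1) = k + 1. The Hadamard coefficient is (f * g)_k = 9^k * (k + 1).
For k = 2: 9^2 * 3 = 81 * 3 = 243.

243


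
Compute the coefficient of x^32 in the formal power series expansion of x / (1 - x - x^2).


Let f(x) = sum_{k>=0} a_k x^k. Multiplying f(x) * (1 - x - x^2) = x and matching coefficients gives a_0 = 0, a_1 = 1, and a_k = a_{k-1} + a_{k-2} for k >= 2. These are the Fibonacci numbers F_k.
Iterating from F_0 = 0, F_1 = 1:
F_0=0, F_1=1, F_2=1, F_3=2, F_4=3, F_5=5, F_6=8, F_7=13, F_8=21, F_9=34, ...
F_32 = 2178309.

2178309


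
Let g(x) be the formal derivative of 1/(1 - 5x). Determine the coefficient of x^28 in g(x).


Differentiate termwise: d/dx sum_{k>=0} 5^k x^k = sum_{k>=1} k 5^k x^(k-1) = sum_{j>=0} (j+1) 5^(j+1) x^j.
Equivalently, d/dx [1/(1 - 5x)] = 5/(1 - 5x)^2.
For j = 28: 29 * 5^29 = 29 * 186264514923095703125 = 5401670932769775390625.

5401670932769775390625


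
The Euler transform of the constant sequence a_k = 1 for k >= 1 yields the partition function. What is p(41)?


The Euler transform converts the sequence a_k = 1 into the number of integer partitions.
Using the recurrence or dynamic programming:
p(41) = 44583

44583


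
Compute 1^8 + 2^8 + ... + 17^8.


This power sum has a closed form given by Faulhaber's formula
sum_{k=1}^{m} k^p = (1 / (p + 1)) * sum_{j=0}^{p} C(p + 1, j) B_j m^(p + 1 - j),
but for small m direct computation is fastest:
1 + 256 + 6561 + 65536 + 390625 + 1679616 + 5764801 + 16777216 + 43046721 + 100000000 + 214358881 + 429981696 + 815730721 + 1475789056 + 2562890625 + 4294967296 + 6975757441 = 16937207049.

16937207049


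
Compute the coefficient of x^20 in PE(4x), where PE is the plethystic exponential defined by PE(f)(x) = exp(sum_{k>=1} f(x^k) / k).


With f(x) = 4x, the exponent is sum_{k>=1} 4 x^k / k = 4 * (-ln(1 - x)). Exponentiating:
PE(4x) = exp(-4 ln(1 - x)) = 1/(1 - x)^4.
By the negative binomial expansion, [x^n] 1/(1 - x)^4 = C(n + 3, 3).
For n = 20: C(23, 3) = 1771.

1771


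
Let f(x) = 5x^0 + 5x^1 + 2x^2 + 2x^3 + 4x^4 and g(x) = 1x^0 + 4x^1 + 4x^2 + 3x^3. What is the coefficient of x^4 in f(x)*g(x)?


Cauchy product at x^4:
5*3 + 2*4 + 2*4 + 4*1
= 35

35


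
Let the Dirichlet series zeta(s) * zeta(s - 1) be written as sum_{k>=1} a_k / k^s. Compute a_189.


Convolution gives a_k = sum_{d | k} d * 1 = sum_{d | k} d = sigma(k), the sum of positive divisors of k.
For k = 189, the divisors are 1, 3, 7, 9, 21, 27, 63, 189, so
sigma(189) = 1 + 3 + 7 + 9 + 21 + 27 + 63 + 189 = 320.

320


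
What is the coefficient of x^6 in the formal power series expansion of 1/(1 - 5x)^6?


The general identity 1/(1 - c x)^r = sum_{k>=0} c^k C(k + r - 1, r - 1) x^k follows by substituting y = c x into 1/(1 - y)^r = sum_{k>=0} C(k + r - 1, r - 1) y^k.
For c = 5, r = 6, k = 6:
5^6 * C(11, 5) = 15625 * 462 = 7218750.

7218750


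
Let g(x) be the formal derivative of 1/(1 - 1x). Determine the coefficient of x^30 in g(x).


Differentiate termwise: d/dx sum_{k>=0} 1^k x^k = sum_{k>=1} k 1^k x^(k-1) = sum_{j>=0} (j+1) 1^(j+1) x^j.
Equivalently, d/dx [1/(1 - 1x)] = 1/(1 - 1x)^2.
For j = 30: 31 * 1^31 = 31 * 1 = 31.

31


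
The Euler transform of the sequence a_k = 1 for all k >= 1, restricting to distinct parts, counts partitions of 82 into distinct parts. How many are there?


Partitions of 82 into distinct parts can be computed via generating function.
Product (1+x)(1+x^2)(1+x^3)...
The coefficient of x^82 = 92864

92864


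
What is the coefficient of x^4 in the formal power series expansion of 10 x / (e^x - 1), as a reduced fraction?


The exponential generating function for Bernoulli numbers is
x / (e^x - 1) = sum_{k>=0} B_k x^k / k!.
So the coefficient of x^4 in 10 x / (e^x - 1) is 10 B_4 / 4!.
Computing: B_4 = -1/30, 4! = 24, giving
10 * -1/30 / 24 = -1/72.

-1/72


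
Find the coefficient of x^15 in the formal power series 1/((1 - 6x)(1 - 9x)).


By partial fractions or Cauchy convolution:
The coefficient equals sum_{k=0}^{15} 6^k * 9^(15-k).
= 616733026314795

616733026314795


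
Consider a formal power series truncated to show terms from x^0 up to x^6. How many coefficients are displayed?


From x^0 to x^6 inclusive, the count is 6 - 0 + 1 = 7.

7


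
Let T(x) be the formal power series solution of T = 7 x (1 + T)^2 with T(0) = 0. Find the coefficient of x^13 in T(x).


Apply the Lagrange inversion formula: if T = 7 x * phi(T) with phi(t) = (1 + t)^2, then [x^n] T = 7^n * (1/n) [t^(n-1)] phi(t)^n = 7^n * (1/n) [t^(n-1)] (1 + t)^(2n) = 7^n * (1/n) C(2n, n-1).
Using the identity C(2n, n-1) = C(2n, n) * n / (n+1), the unscaled factor equals C(2n, n) / (n+1) = C_n, the n-th Catalan number.
For n = 13: C_13 = C(26, 13) / 14 = 10400600/14 = 742900.
With the 7^13 = 96889010407 factor, the coefficient is 96889010407 * 742900 = 71978845831360300.

71978845831360300


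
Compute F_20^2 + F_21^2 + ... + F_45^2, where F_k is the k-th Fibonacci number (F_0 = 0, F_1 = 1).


There is a standard identity sum_{k=0}^{N} F_k^2 = F_N * F_{N+1} (proved inductively from the telescoping relation F_k^2 = F_k F_{k+1} - F_{k-1} F_k). Then
sum_{k=20}^{45} F_k^2 = F_45 F_46 - F_19 F_20.
Computing: F_45 = 1134903170, F_46 = 1836311903, F_19 = 4181, F_20 = 6765.
Sum = 1134903170 * 1836311903 - 4181 * 6765 = 2084036199795148045.

2084036199795148045


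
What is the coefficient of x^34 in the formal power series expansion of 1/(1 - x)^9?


The negative binomial / multiset identity is
1/(1 - x)^r = sum_{k>=0} C(k + r - 1, r - 1) x^k.
Here r = 9 and k = 34, so the coefficient is
C(34 + 8, 8) = C(42, 8)
= 118030185

118030185


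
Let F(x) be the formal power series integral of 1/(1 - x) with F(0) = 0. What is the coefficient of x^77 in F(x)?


1/(1 - x) = sum_{k>=0} x^k. Integrating termwise and using F(0) = 0 gives
F(x) = sum_{k>=0} x^(k+1) / (k+1) = sum_{m>=1} x^m / m = -ln(1 - x).
So the coefficient of x^77 is 1/77 = 1/77.

1/77


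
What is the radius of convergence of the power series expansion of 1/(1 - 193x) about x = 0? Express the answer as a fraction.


Expanding 1/(1 - 193x) = sum_{k>=0} 193^k x^k, the series converges when |193x| < 1, i.e., |x| < 1/193.
So the radius of convergence is 1/193 = 1/193.

1/193


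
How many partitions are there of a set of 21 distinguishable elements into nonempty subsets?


Bell_21 can be computed from the Bell triangle or from Dobinski's identity Bell_n = (1/e) * sum_{k>=0} k^n / k!.
Computing Bell_21 = 474869816156751.

474869816156751


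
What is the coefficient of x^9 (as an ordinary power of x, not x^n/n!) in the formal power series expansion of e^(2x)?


The exponential series is e^y = sum_{k>=0} y^k / k!. Substituting y = 2x gives
e^(2x) = sum_{k>=0} 2^k x^k / k!.
So the coefficient of x^n is a^n/n! with a = 2, n = 9:
2^9 / 9! = 512/362880 = 4/2835

4/2835


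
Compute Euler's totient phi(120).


phi(n) counts integers in [1, n] coprime to n. Using the multiplicative formula phi(n) = n * prod_{p | n} (1 - 1/p):
120 = 2^3 * 3 * 5, so
phi(120) = 120 * (1 - 1/2) * (1 - 1/3) * (1 - 1/5) = 32.

32


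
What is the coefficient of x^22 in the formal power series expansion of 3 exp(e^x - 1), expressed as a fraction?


exp(e^x - 1) is the exponential generating function for the Bell numbers Bell_k: exp(e^x - 1) = sum_{k>=0} Bell_k x^k / k!.
So the coefficient of x^22 in 3 exp(e^x - 1) is 3 Bell_22 / 22!.
Computing: Bell_22 = 4506715738447323 and 22! = 1124000727777607680000, giving
3 * 4506715738447323/1124000727777607680000 = 88366975263673/7346409985474560000.

88366975263673/7346409985474560000


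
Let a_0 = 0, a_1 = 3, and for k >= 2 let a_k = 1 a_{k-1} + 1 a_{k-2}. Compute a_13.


Iterating the recurrence forward:
a_0 = 0
a_1 = 3
a_2 = 1*3 + 1*0 = 3
a_3 = 1*3 + 1*3 = 6
a_4 = 1*6 + 1*3 = 9
a_5 = 1*9 + 1*6 = 15
a_6 = 1*15 + 1*9 = 24
a_7 = 1*24 + 1*15 = 39
a_8 = 1*39 + 1*24 = 63
a_9 = 1*63 + 1*39 = 102
a_10 = 1*102 + 1*63 = 165
a_11 = 1*165 + 1*102 = 267
a_12 = 1*267 + 1*165 = 432
a_13 = 1*432 + 1*267 = 699
So a_13 = 699.

699


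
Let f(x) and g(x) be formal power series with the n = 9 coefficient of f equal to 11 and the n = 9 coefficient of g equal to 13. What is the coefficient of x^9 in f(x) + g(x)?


Addition of formal power series is termwise.
The coefficient of x^9 in f + g = 11 + 13
= 24

24


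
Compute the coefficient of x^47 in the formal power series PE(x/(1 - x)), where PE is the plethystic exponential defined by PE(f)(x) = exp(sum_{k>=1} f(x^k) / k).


For f(x) = x/(1 - x) we have
sum_{k>=1} f(x^k) / k = sum_{k>=1} (1/k) * x^k / (1 - x^k) = sum_{k, m >= 1} x^(k m) / k,
which after exponentiating simplifies to
PE(x/(1 - x)) = prod_{k>=1} 1 / (1 - x^k).
This is the generating function for the partition function p(n), so the coefficient of x^47 is p(47).
Computing p(47) by dynamic programming over parts 1, 2, ..., 47: p(47) = 124754.

124754


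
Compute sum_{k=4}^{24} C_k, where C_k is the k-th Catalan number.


C_4 through C_24: 14, 42, 132, 429, 1430, 4862, 16796, 58786, 208012, 742900, 2674440, 9694845, 35357670, 129644790, 477638700, 1767263190, 6564120420, 24466267020, 91482563640, 343059613650, 1289904147324
Sum = 14 + 42 + 132 + 429 + 1430 + 4862 + 16796 + 58786 + 208012 + 742900 + 2674440 + 9694845 + 35357670 + 129644790 + 477638700 + 1767263190 + 6564120420 + 24466267020 + 91482563640 + 343059613650 + 1289904147324
= 1757900019092

1757900019092


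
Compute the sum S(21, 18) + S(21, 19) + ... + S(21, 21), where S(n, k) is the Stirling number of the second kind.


By definition, S(n, k) counts partitions of an n-set into exactly k nonempty blocks.
Computing row n = 21 for k = 18..21:
S(21, k): 1023435, 19285, 210, 1
Sum = 1042931.

1042931


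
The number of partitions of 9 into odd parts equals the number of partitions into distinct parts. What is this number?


Computing partitions of 9 into odd parts (1, 3, 5, ...):
Using the generating function prod_{k>=0} 1/(1-x^(2k+1)),
the count is 8

8


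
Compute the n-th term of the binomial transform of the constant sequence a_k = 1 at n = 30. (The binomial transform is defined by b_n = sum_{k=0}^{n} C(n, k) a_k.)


With a_k = 1 for all k, b_n = sum_{k=0}^{n} C(n, k) = 2^n by the binomial theorem.
For n = 30: 2^30 = 1073741824.

1073741824


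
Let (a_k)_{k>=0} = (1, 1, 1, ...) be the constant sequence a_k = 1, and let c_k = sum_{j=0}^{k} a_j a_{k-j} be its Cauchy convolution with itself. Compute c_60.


Since a_j = 1 for all j >= 0, the convolution sum becomes
c_k = sum_{j=0}^{k} 1 * 1 = 1 * (k + 1).
Equivalently, the generating function of (a_k) is 1/(1 - x) and its square is 1/(1 - x)^2 = sum_{k>=0} 1(k + 1) x^k.
For k = 60: 1 * 61 = 61.

61


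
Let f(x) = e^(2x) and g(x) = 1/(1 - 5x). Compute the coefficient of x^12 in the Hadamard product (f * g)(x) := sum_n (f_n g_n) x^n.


Expanding: f_k = 2^k/k! (from e^(2x)) and g_k = 5^k (from 1/(1 - 5x)). So the Hadamard coefficient (f * g)_k = 2^k 5^k / k! = (10)^k / k!.
For k = 12: 10^12/12! = 1000000000000/479001600 = 39062500/18711.

39062500/18711


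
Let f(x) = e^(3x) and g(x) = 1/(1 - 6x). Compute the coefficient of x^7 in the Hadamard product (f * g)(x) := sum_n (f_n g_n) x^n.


Expanding: f_k = 3^k/k! (from e^(3x)) and g_k = 6^k (from 1/(1 - 6x)). So the Hadamard coefficient (f * g)_k = 3^k 6^k / k! = (18)^k / k!.
For k = 7: 18^7/7! = 612220032/5040 = 4251528/35.

4251528/35


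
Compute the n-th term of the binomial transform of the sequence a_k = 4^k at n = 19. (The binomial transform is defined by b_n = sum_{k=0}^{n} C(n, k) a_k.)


With a_k = 4^k, b_n = sum_{k=0}^{n} C(n, k) 4^k = (1 + 4)^n by the binomial theorem.
For n = 19: (1 + 4)^19 = 5^19 = 19073486328125.

19073486328125


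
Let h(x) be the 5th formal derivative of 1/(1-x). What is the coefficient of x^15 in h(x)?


Differentiating 5 times: d^5/dx^5 [1/(1-x)] = 5!/(1-x)^6.
The expansion 1/(1-x)^6 = sum_{k>=0} C(k+5, 5) x^k, so the coefficient of x^n in 5!/(1-x)^6 is 5! * C(n+5, 5).
For n = 15: 120 * C(20, 5) = 120 * 15504 = 1860480

1860480


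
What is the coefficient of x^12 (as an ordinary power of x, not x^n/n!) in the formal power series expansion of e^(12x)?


The exponential series is e^y = sum_{k>=0} y^k / k!. Substituting y = 12x gives
e^(12x) = sum_{k>=0} 12^k x^k / k!.
So the coefficient of x^n is a^n/n! with a = 12, n = 12:
12^12 / 12! = 8916100448256/479001600 = 35831808/1925

35831808/1925


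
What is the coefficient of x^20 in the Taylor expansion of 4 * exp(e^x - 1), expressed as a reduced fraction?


exp(e^x - 1) = sum_{k>=0} Bell_k x^k / k!, where Bell_k is the k-th Bell number.
So the coefficient of x^20 is 4 * Bell_20 / 20!.
Computing: Bell_20 = 51724158235372 and 20! = 2432902008176640000, giving
4 * 51724158235372/2432902008176640000 = 263898766507/3103191336960000.

263898766507/3103191336960000


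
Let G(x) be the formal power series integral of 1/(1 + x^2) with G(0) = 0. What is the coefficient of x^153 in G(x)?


1/(1 + x^2) = sum_{j>=0} (-1)^j x^(2j). Integrating termwise with G(0) = 0:
G(x) = sum_{j>=0} (-1)^j x^(2j+1) / (2j+1) = arctan(x).
Only odd powers are nonzero. For x^153 write 153 = 2*76 + 1, giving
(-1)^76 / 153 = 1/153 = 1/153.

1/153


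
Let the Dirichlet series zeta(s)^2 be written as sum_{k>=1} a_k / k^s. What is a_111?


The Dirichlet convolution of the constant function 1 with itself gives (1 * 1)(k) = sum_{d | k} 1 = d(k), the number of positive divisors of k.
Since zeta(s) = sum_{k>=1} 1/k^s, we have zeta(s)^2 = sum_{k>=1} d(k)/k^s, so a_k = d(k).
For k = 111: the divisors are 1, 3, 37, 111.
Count = 4.

4


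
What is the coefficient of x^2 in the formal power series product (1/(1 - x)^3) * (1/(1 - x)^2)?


Combine the factors: (1/(1 - x)^3) * (1/(1 - x)^2) = 1/(1 - x)^5.
Then use 1/(1 - x)^r = sum_{k>=0} C(k + r - 1, r - 1) x^k with r = 5 and k = 2:
C(6, 4) = 15.

15


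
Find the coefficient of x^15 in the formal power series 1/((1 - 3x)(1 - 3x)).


By partial fractions or Cauchy convolution:
The coefficient equals sum_{k=0}^{15} 3^k * 3^(15-k).
= 229582512

229582512


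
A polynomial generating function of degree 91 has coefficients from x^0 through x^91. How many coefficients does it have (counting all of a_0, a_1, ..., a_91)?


A polynomial of degree 91 takes the form a_0 + a_1 x + ... + a_91 x^91.
The number of coefficients is 91 + 1 = 92.

92


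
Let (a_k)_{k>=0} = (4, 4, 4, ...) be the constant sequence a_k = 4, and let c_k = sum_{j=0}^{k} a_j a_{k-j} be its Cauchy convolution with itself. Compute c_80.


Since a_j = 4 for all j >= 0, the convolution sum becomes
c_k = sum_{j=0}^{k} 4 * 4 = 16 * (k + 1).
Equivalently, the generating function of (a_k) is 4/(1 - x) and its square is 16/(1 - x)^2 = sum_{k>=0} 16(k + 1) x^k.
For k = 80: 16 * 81 = 1296.

1296


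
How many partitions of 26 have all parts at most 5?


Using the generating function (1-x)^(-1)(1-x^2)^(-1)...(1-x^5)^(-1),
the coefficient of x^26 counts these restricted partitions.
Result = 427

427


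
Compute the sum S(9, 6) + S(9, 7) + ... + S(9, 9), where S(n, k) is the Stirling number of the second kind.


By definition, S(n, k) counts partitions of an n-set into exactly k nonempty blocks.
Computing row n = 9 for k = 6..9:
S(9, k): 2646, 462, 36, 1
Sum = 3145.

3145


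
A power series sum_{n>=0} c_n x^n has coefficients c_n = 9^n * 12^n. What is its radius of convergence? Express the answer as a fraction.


By the root test (Cauchy-Hadamard), the radius is R = 1 / limsup_n |c_n|^(1/n).
Here |c_n|^(1/n) = (9^n * 12^n)^(1/n) = 9 * 12 = 108 for all n.
So R = 1/108 = 1/108.

1/108


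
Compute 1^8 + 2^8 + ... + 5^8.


This power sum has a closed form given by Faulhaber's formula
sum_{k=1}^{m} k^p = (1 / (p + 1)) * sum_{j=0}^{p} C(p + 1, j) B_j m^(p + 1 - j),
but for small m direct computation is fastest:
1 + 256 + 6561 + 65536 + 390625 = 462979.

462979


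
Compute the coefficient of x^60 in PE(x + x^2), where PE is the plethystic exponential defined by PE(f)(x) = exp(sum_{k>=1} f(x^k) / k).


With f(x) = x + x^2, the exponent is sum_{k>=1} (x^k + x^(2k)) / k = -ln(1 - x) - ln(1 - x^2). Exponentiating:
PE(x + x^2) = 1 / ((1 - x)(1 - x^2)).
This is the generating function for partitions of n into parts of size 1 or 2. The number of 2's can be any j in 0..30, and the rest are 1's, so
[x^60] = floor(60/2) + 1 = 31.

31


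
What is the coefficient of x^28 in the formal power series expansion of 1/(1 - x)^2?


The negative binomial / multiset identity is
1/(1 - x)^r = sum_{k>=0} C(k + r - 1, r - 1) x^k.
Here r = 2 and k = 28, so the coefficient is
C(28 + 1, 1) = C(29, 1)
= 29

29


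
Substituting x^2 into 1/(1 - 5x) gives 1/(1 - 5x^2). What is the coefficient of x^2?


The coefficient of x^(2m) in 1/(1 - 5x^2) is 5^m.
With n = 2 = 2*1, the coefficient is 5^1 = 5.

5


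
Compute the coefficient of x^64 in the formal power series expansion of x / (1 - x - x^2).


Let f(x) = sum_{k>=0} a_k x^k. Multiplying f(x) * (1 - x - x^2) = x and matching coefficients gives a_0 = 0, a_1 = 1, and a_k = a_{k-1} + a_{k-2} for k >= 2. These are the Fibonacci numbers F_k.
Iterating from F_0 = 0, F_1 = 1:
F_0=0, F_1=1, F_2=1, F_3=2, F_4=3, F_5=5, F_6=8, F_7=13, F_8=21, F_9=34, ...
F_64 = 10610209857723.

10610209857723


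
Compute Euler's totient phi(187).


phi(n) counts integers in [1, n] coprime to n. Using the multiplicative formula phi(n) = n * prod_{p | n} (1 - 1/p):
187 = 11 * 17, so
phi(187) = 187 * (1 - 1/11) * (1 - 1/17) = 160.

160


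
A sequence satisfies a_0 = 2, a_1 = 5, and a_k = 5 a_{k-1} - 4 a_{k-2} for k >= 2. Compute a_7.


The characteristic equation is t^2 - 5 t + 4 = 0, with roots r_1 = 4 and r_2 = 1 (so c_1 = r_1 + r_2, c_2 = -r_1 r_2 as required).
One can use the closed form a_n = A r_1^n + B r_2^n, but direct iteration is more reliable:
a_0 = 2, a_1 = 5, a_2 = 17, a_3 = 65, a_4 = 257, a_5 = 1025, a_6 = 4097, a_7 = 16385.
So a_7 = 16385.

16385


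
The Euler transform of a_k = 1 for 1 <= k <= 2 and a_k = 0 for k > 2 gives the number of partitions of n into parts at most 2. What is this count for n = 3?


Partitions of 3 into parts at most 2:
Using generating function (1-x)^(-1)(1-x^2)^(-1),
the coefficient of x^3 = 2

2


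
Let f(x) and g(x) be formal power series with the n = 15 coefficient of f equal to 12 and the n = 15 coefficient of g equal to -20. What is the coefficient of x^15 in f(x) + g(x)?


Addition of formal power series is termwise.
The coefficient of x^15 in f + g = 12 + -20
= -8

-8


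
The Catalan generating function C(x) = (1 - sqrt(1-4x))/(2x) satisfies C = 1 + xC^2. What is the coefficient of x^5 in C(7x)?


Substituting x -> 7x scales the n-th coefficient by 7^n, so [x^5] C(7x) = 7^5 * C_5.
C_5 = C(2*5, 5)/(6) = 252/6 = 42.
So 7^5 * 42 = 16807 * 42 = 705894.

705894


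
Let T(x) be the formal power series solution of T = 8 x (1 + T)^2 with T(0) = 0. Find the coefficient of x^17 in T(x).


Apply the Lagrange inversion formula: if T = 8 x * phi(T) with phi(t) = (1 + t)^2, then [x^n] T = 8^n * (1/n) [t^(n-1)] phi(t)^n = 8^n * (1/n) [t^(n-1)] (1 + t)^(2n) = 8^n * (1/n) C(2n, n-1).
Using the identity C(2n, n-1) = C(2n, n) * n / (n+1), the unscaled factor equals C(2n, n) / (n+1) = C_n, the n-th Catalan number.
For n = 17: C_17 = C(34, 17) / 18 = 2333606220/18 = 129644790.
With the 8^17 = 2251799813685248 factor, the coefficient is 2251799813685248 * 129644790 = 291934113967263103057920.

291934113967263103057920


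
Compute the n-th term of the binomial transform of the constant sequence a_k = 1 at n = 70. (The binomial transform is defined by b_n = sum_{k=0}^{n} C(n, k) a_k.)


With a_k = 1 for all k, b_n = sum_{k=0}^{n} C(n, k) = 2^n by the binomial theorem.
For n = 70: 2^70 = 1180591620717411303424.

1180591620717411303424


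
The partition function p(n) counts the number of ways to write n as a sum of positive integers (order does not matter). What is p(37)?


Using the generating function prod_{k>=1} 1/(1-x^k), we compute p(37).
By dynamic programming over parts 1 through 37:
p(37) = 21637

21637


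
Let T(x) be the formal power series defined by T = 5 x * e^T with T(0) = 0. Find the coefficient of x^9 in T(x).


Apply the Lagrange inversion formula: if T = 5 x * phi(T) with phi(t) = e^t, then
[x^n] T = 5^n * (1/n) [t^(n-1)] phi(t)^n = 5^n * (1/n) [t^(n-1)] e^(n t) = 5^n * (1/n) * n^(n-1) / (n-1)! = 5^n * n^(n-1) / n!.
When c = 1 this is the Cayley count of rooted labeled trees on n vertices, divided by n!.
For n = 9: 5^9 * 9^8 / 9! = 1953125 * 43046721/362880 = 207594140625/896.

207594140625/896


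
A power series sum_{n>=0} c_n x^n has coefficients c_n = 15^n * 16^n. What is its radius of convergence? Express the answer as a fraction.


By the root test (Cauchy-Hadamard), the radius is R = 1 / limsup_n |c_n|^(1/n).
Here |c_n|^(1/n) = (15^n * 16^n)^(1/n) = 15 * 16 = 240 for all n.
So R = 1/240 = 1/240.

1/240


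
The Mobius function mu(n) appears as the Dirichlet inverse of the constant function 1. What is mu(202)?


202 = 2 * 101 (all distinct primes).
mu(202) = (-1)^2 = 1

1


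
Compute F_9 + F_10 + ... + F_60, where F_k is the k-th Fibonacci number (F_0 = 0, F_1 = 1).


Use the identity sum_{k=0}^{N} F_k = F_{N+2} - 1 (which follows from F_{k+2} - F_{k+1} = F_k). Then
sum_{k=9}^{60} F_k = (F_{62} - 1) - (F_{10} - 1) = F_{62} - F_{10}.
Computing: F_{62} = 4052739537881, F_{10} = 55, so
Sum = 4052739537881 - 55 = 4052739537826.

4052739537826


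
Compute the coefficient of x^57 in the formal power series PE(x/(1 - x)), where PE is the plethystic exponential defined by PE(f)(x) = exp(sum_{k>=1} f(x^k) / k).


For f(x) = x/(1 - x) we have
sum_{k>=1} f(x^k) / k = sum_{k>=1} (1/k) * x^k / (1 - x^k) = sum_{k, m >= 1} x^(k m) / k,
which after exponentiating simplifies to
PE(x/(1 - x)) = prod_{k>=1} 1 / (1 - x^k).
This is the generating function for the partition function p(n), so the coefficient of x^57 is p(57).
Computing p(57) by dynamic programming over parts 1, 2, ..., 57: p(57) = 614154.

614154


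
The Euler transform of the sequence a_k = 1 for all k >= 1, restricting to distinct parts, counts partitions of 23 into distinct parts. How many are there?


Partitions of 23 into distinct parts can be computed via generating function.
Product (1+x)(1+x^2)(1+x^3)...
The coefficient of x^23 = 104

104


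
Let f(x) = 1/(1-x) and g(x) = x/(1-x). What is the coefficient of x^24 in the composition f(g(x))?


First simplify the composition: f(g(x)) = 1/(1 - x/(1-x)) = (1-x)/((1-x) - x) = (1-x)/(1-2x).
Now extract the coefficient. Write (1-x)/(1-2x) = 1/(1-2x) - x/(1-2x).
The coefficient of x^n in 1/(1-2x) is 2^n, and in x/(1-2x) is 2^(n-1) (for n >= 1).
So the coefficient of x^24 is 2^24 - 2^23 = 16777216 - 8388608 = 8388608.

8388608


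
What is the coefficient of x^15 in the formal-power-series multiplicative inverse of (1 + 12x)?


The inverse is 1/(1 + 12x). Apply the geometric identity 1/(1 - y) = sum_{k>=0} y^k with y = -12x:
1/(1 + 12x) = sum_{k>=0} (-12)^k x^k.
So the coefficient of x^15 is (-12)^15 = -15407021574586368.

-15407021574586368


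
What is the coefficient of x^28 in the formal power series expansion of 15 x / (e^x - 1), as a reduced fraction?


The exponential generating function for Bernoulli numbers is
x / (e^x - 1) = sum_{k>=0} B_k x^k / k!.
So the coefficient of x^28 in 15 x / (e^x - 1) is 15 B_28 / 28!.
Computing: B_28 = -23749461029/870, 28! = 304888344611713860501504000000, giving
15 * -23749461029/870 / 304888344611713860501504000000 = -3392780147/2526217712497057701298176000000.

-3392780147/2526217712497057701298176000000


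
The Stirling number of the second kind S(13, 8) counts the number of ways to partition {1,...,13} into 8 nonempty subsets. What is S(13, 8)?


Using the explicit formula S(n,k) = (1/k!) sum_{j=0}^{k} (-1)^(k-j) C(k,j) j^n:
S(13, 8) = 1899612
Equivalently, S(n,k) is n! times the coefficient of x^n in the EGF (e^x - 1)^k / k!.

1899612


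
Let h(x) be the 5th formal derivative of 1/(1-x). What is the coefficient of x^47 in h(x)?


Differentiating 5 times: d^5/dx^5 [1/(1-x)] = 5!/(1-x)^6.
The expansion 1/(1-x)^6 = sum_{k>=0} C(k+5, 5) x^k, so the coefficient of x^n in 5!/(1-x)^6 is 5! * C(n+5, 5).
For n = 47: 120 * C(52, 5) = 120 * 2598960 = 311875200

311875200


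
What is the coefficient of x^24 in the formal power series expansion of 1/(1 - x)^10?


The negative binomial / multiset identity is
1/(1 - x)^r = sum_{k>=0} C(k + r - 1, r - 1) x^k.
Here r = 10 and k = 24, so the coefficient is
C(24 + 9, 9) = C(33, 9)
= 38567100

38567100


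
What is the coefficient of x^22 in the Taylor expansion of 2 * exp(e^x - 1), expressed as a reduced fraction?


exp(e^x - 1) = sum_{k>=0} Bell_k x^k / k!, where Bell_k is the k-th Bell number.
So the coefficient of x^22 is 2 * Bell_22 / 22!.
Computing: Bell_22 = 4506715738447323 and 22! = 1124000727777607680000, giving
2 * 4506715738447323/1124000727777607680000 = 88366975263673/11019614978211840000.

88366975263673/11019614978211840000


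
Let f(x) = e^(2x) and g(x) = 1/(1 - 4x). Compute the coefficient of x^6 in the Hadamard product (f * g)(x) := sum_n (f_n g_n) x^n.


Expanding: f_k = 2^k/k! (from e^(2x)) and g_k = 4^k (from 1/(1 - 4x)). So the Hadamard coefficient (f * g)_k = 2^k 4^k / k! = (8)^k / k!.
For k = 6: 8^6/6! = 262144/720 = 16384/45.

16384/45


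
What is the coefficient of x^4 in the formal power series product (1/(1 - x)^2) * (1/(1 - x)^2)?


Combine the factors: (1/(1 - x)^2) * (1/(1 - x)^2) = 1/(1 - x)^4.
Then use 1/(1 - x)^r = sum_{k>=0} C(k + r - 1, r - 1) x^k with r = 4 and k = 4:
C(7, 3) = 35.

35


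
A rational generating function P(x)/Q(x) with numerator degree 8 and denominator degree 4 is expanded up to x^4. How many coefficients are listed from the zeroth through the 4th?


Expanding up to x^4 gives the coefficients for x^0, x^1, ..., x^4.
That is 4 + 1 = 5 coefficients in total.

5


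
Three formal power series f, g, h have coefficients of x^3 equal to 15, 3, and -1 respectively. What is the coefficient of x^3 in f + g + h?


Series addition is componentwise:
15 + 3 + -1
= 17

17


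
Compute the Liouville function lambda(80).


The Liouville function is lambda(k) = (-1)^Omega(k), where Omega(k) counts the prime factors of k with multiplicity.
Factoring: 80 = 2 * 2 * 2 * 2 * 5, so Omega(80) = 5.
lambda(80) = (-1)^5 = -1.

-1


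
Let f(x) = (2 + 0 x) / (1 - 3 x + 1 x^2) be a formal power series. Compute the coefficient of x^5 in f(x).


Write f(x) = sum_{k>=0} a_k x^k. Multiplying both sides by 1 - 3 x + 1 x^2 gives
(1 - 3 x + 1 x^2) sum_{k>=0} a_k x^k = 2 + 0 x.
Matching coefficients:
 x^0: a_0 = 2
 x^1: a_1 - 3 a_0 = 0  =>  a_1 = 3*2 + 0 = 6
 x^k (k >= 2): a_k = 3 a_{k-1} - 1 a_{k-2}.
Iterating: a_2 = 16, a_3 = 42, a_4 = 110, a_5 = 288.
So the coefficient of x^5 is 288.

288


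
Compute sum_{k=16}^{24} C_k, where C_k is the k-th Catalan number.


C_16 through C_24: 35357670, 129644790, 477638700, 1767263190, 6564120420, 24466267020, 91482563640, 343059613650, 1289904147324
Sum = 35357670 + 129644790 + 477638700 + 1767263190 + 6564120420 + 24466267020 + 91482563640 + 343059613650 + 1289904147324
= 1757886616404

1757886616404


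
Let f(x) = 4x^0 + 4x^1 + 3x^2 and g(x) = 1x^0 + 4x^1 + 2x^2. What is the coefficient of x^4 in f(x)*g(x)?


Cauchy product at x^4:
3*2
= 6

6


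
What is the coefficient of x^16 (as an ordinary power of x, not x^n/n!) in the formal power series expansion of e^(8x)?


The exponential series is e^y = sum_{k>=0} y^k / k!. Substituting y = 8x gives
e^(8x) = sum_{k>=0} 8^k x^k / k!.
So the coefficient of x^n is a^n/n! with a = 8, n = 16:
8^16 / 16! = 281474976710656/20922789888000 = 8589934592/638512875

8589934592/638512875


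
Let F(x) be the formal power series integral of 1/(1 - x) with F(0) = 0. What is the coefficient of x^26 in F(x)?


1/(1 - x) = sum_{k>=0} x^k. Integrating termwise and using F(0) = 0 gives
F(x) = sum_{k>=0} x^(k+1) / (k+1) = sum_{m>=1} x^m / m = -ln(1 - x).
So the coefficient of x^26 is 1/26 = 1/26.

1/26


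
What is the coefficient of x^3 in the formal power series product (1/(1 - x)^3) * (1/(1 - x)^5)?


Combine the factors: (1/(1 - x)^3) * (1/(1 - x)^5) = 1/(1 - x)^8.
Then use 1/(1 - x)^r = sum_{k>=0} C(k + r - 1, r - 1) x^k with r = 8 and k = 3:
C(10, 7) = 120.

120


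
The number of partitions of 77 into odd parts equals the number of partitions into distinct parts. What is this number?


Computing partitions of 77 into odd parts (1, 3, 5, ...):
Using the generating function prod_{k>=0} 1/(1-x^(2k+1)),
the count is 58499

58499


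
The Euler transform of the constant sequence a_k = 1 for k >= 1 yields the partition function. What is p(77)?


The Euler transform converts the sequence a_k = 1 into the number of integer partitions.
Using the recurrence or dynamic programming:
p(77) = 10619863

10619863


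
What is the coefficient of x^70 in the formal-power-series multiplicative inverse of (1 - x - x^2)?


Let the inverse be f(x) = sum_{k>=0} a_k x^k. From f(x) * (1 - x - x^2) = 1 and matching coefficients:
 x^0: a_0 = 1.
 x^1: a_1 - a_0 = 0, so a_1 = 1.
 x^k (k >= 2): a_k - a_{k-1} - a_{k-2} = 0, i.e. a_k = a_{k-1} + a_{k-2}.
This is the Fibonacci-type recurrence shifted so that a_0 = a_1 = 1.
Iterating: a_0=1, a_1=1, a_2=2, a_3=3, a_4=5, a_5=8, a_6=13, a_7=21, a_8=34, a_9=55, ...
a_70 = 308061521170129.

308061521170129
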